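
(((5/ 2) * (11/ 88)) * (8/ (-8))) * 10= -25/ 8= -3.12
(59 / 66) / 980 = 59 / 64680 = 0.00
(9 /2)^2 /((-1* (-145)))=81 /580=0.14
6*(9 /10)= 27 /5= 5.40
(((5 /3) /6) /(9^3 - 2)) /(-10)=-1 /26172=-0.00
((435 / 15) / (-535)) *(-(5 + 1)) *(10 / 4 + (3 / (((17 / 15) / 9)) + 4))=89697 / 9095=9.86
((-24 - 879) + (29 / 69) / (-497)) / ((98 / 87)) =-449015816 / 560119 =-801.64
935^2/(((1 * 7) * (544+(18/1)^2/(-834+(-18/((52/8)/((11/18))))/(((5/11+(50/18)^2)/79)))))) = 11726026258925/51041131904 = 229.74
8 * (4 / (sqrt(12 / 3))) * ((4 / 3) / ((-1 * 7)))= -64 / 21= -3.05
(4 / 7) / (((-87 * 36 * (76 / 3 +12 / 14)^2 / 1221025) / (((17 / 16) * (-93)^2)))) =-16756223757 / 5614400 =-2984.51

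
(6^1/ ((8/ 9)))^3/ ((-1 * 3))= -6561/ 64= -102.52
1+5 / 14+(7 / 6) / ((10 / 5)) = 163 / 84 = 1.94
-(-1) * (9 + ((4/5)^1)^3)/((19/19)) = 1189/125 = 9.51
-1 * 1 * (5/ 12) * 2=-5/ 6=-0.83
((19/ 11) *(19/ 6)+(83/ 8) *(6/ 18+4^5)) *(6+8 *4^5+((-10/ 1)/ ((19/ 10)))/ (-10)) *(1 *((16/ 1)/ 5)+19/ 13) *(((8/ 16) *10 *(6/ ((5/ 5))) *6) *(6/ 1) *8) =9539405763205536/ 2717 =3511006905854.08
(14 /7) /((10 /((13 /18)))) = 13 /90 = 0.14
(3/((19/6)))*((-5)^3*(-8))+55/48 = 865045/912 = 948.51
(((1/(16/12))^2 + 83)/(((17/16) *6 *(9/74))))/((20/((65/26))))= 49469/3672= 13.47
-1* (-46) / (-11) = -46 / 11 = -4.18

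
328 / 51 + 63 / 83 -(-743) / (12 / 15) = 15847343 / 16932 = 935.94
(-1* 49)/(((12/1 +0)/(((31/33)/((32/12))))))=-1519/1056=-1.44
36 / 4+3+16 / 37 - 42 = -1094 / 37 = -29.57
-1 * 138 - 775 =-913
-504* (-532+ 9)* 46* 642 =7784398944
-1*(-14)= 14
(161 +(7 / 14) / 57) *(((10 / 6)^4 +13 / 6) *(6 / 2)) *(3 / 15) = 5877271 / 6156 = 954.72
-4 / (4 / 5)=-5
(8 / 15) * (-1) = -8 / 15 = -0.53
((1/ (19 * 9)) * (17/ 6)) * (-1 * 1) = -17/ 1026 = -0.02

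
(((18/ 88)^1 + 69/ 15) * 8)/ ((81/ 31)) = 65534/ 4455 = 14.71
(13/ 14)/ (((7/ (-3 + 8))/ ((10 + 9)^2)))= 23465/ 98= 239.44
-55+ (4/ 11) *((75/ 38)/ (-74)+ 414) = 738778/ 7733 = 95.54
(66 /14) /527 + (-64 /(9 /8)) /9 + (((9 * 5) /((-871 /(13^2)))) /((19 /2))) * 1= -2750605465 /380383857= -7.23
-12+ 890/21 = 638/21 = 30.38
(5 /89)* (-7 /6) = -35 /534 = -0.07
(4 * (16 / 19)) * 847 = 54208 / 19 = 2853.05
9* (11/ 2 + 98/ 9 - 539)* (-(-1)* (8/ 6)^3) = -301024/ 27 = -11149.04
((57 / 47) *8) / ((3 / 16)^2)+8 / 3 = 13096 / 47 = 278.64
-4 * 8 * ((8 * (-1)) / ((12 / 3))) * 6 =384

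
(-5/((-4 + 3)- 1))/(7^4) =5/4802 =0.00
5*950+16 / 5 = 23766 / 5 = 4753.20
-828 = -828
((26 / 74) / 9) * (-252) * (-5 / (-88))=-455 / 814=-0.56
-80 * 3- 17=-257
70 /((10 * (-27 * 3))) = -7 /81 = -0.09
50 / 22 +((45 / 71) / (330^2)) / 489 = 190954501 / 84019980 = 2.27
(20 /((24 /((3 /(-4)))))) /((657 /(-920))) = 575 /657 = 0.88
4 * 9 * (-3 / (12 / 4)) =-36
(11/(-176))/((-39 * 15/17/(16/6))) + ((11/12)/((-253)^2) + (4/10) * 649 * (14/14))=10604697479/40849380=259.60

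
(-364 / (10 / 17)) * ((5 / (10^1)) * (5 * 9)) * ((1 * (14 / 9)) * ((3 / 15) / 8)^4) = -0.01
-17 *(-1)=17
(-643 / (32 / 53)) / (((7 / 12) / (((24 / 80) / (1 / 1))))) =-306711 / 560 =-547.70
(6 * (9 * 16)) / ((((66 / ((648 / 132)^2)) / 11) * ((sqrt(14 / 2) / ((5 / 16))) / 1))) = 131220 * sqrt(7) / 847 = 409.89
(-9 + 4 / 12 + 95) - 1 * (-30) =349 / 3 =116.33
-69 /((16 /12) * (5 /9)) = -93.15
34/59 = 0.58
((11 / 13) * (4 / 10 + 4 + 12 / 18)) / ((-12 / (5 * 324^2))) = -2437776 / 13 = -187521.23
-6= -6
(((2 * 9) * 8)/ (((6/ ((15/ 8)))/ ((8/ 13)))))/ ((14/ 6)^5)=87480/ 218491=0.40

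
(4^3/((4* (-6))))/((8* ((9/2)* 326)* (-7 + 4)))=1/13203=0.00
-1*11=-11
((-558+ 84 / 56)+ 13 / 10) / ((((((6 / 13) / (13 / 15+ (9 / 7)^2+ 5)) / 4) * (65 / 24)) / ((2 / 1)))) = -490974464 / 18375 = -26719.70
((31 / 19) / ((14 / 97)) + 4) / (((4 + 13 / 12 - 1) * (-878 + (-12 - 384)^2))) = 12213 / 508123973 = 0.00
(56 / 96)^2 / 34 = 49 / 4896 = 0.01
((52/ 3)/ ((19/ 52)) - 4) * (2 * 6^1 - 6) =4952/ 19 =260.63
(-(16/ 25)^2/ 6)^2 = 0.00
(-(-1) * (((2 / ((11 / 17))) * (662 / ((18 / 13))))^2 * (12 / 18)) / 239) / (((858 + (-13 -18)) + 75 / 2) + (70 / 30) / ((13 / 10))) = 1113022310608 / 158280945669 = 7.03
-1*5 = -5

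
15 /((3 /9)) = 45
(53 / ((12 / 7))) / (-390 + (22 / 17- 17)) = -6307 / 82764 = -0.08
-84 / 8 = -10.50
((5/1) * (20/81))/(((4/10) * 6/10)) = 1250/243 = 5.14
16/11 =1.45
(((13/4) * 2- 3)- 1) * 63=315/2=157.50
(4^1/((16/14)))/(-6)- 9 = -115/12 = -9.58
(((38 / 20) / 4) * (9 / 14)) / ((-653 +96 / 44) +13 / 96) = -11286 / 24049235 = -0.00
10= 10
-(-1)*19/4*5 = 95/4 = 23.75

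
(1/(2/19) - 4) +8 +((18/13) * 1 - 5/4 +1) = 761/52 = 14.63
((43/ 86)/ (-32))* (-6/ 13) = 3/ 416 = 0.01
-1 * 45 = -45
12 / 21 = 4 / 7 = 0.57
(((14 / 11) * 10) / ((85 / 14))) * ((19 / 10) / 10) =1862 / 4675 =0.40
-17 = -17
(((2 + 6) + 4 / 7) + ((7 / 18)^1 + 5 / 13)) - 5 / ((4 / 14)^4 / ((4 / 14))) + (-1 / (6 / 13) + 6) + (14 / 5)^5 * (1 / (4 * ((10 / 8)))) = -17073692777 / 102375000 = -166.78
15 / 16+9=159 / 16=9.94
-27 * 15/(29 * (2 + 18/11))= -891/232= -3.84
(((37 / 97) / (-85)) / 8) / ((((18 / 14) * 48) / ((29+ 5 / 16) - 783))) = 0.01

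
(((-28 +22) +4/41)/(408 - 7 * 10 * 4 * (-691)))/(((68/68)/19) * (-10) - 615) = 2299/46484163280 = 0.00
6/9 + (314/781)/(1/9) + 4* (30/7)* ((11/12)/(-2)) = -58585/16401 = -3.57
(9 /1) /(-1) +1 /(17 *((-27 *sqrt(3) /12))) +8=-1 - 4 *sqrt(3) /459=-1.02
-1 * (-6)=6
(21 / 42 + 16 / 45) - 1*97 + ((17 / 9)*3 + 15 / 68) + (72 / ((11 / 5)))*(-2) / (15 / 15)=-5241257 / 33660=-155.71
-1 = -1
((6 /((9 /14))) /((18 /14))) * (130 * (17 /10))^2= 9572836 /27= 354549.48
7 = 7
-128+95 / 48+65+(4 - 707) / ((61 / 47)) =-1764637 / 2928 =-602.68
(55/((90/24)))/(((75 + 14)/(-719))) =-31636/267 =-118.49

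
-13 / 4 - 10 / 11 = -183 / 44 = -4.16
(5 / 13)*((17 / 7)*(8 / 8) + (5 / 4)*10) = 1045 / 182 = 5.74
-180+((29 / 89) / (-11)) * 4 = -176336 / 979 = -180.12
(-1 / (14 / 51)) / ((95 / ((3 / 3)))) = -51 / 1330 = -0.04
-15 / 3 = -5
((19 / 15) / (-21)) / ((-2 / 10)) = 19 / 63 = 0.30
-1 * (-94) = 94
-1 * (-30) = 30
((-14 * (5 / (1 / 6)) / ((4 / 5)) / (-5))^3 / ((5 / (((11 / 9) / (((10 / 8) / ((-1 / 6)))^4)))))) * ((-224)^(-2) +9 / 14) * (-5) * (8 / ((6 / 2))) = -2483789 / 3240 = -766.60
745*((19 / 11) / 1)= 14155 / 11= 1286.82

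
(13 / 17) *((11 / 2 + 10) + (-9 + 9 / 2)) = 143 / 17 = 8.41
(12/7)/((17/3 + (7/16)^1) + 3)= 576/3059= 0.19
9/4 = 2.25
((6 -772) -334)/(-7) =1100/7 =157.14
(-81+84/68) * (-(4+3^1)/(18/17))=1582/3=527.33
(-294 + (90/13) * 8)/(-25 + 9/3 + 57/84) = 28952/2587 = 11.19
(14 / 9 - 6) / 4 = -10 / 9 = -1.11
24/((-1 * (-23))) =24/23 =1.04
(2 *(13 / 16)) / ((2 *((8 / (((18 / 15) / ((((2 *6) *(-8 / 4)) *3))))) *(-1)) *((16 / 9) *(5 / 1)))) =39 / 204800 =0.00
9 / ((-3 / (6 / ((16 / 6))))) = -27 / 4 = -6.75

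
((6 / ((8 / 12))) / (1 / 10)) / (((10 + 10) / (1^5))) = 9 / 2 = 4.50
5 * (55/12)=275/12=22.92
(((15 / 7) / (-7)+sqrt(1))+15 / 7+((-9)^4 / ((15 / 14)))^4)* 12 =16873629291835844.14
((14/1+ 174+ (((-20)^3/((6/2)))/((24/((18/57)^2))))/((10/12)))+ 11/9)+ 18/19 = 574661/3249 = 176.87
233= 233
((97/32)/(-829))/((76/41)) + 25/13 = 50351499/26209664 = 1.92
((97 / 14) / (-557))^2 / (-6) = -9409 / 364852824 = -0.00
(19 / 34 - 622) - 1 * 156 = -26433 / 34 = -777.44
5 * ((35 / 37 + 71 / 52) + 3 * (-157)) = -2343.44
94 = 94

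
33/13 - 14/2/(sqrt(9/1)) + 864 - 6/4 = 67291/78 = 862.71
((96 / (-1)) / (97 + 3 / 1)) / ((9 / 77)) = -616 / 75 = -8.21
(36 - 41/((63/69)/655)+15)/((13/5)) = -3082970/273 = -11292.93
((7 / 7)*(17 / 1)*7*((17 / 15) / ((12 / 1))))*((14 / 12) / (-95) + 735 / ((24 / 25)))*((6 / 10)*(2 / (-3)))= -3531342731 / 1026000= -3441.85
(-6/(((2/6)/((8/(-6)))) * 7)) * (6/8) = 18/7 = 2.57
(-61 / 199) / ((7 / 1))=-61 / 1393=-0.04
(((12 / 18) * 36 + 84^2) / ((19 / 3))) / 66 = 3540 / 209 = 16.94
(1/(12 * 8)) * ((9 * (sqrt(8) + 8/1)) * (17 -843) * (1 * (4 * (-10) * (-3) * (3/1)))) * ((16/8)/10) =-44604 -11151 * sqrt(2) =-60373.90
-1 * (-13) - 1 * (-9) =22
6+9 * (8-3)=51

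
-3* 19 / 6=-19 / 2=-9.50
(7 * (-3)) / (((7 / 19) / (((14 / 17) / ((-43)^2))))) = -0.03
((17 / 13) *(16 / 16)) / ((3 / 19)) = 323 / 39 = 8.28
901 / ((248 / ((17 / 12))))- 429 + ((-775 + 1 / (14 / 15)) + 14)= -24660541 / 20832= -1183.78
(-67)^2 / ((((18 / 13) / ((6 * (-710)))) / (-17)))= 704368990 / 3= 234789663.33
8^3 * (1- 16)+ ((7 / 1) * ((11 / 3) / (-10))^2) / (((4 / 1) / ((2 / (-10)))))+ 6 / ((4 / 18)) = -137754847 / 18000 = -7653.05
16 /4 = 4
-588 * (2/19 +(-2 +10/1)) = -90552/19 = -4765.89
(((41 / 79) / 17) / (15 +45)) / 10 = 0.00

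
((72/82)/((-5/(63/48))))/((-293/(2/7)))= 27/120130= 0.00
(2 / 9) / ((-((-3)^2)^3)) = -2 / 6561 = -0.00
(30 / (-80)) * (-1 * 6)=9 / 4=2.25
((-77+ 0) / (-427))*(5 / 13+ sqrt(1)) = 198 / 793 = 0.25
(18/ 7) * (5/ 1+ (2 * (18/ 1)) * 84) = 54522/ 7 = 7788.86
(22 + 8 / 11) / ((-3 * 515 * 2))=-25 / 3399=-0.01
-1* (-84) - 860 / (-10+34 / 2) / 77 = 44416 / 539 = 82.40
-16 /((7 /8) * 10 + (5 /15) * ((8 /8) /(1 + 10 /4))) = -1344 /743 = -1.81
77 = 77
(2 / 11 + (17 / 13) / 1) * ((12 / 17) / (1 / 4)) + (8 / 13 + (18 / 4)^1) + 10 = 93939 / 4862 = 19.32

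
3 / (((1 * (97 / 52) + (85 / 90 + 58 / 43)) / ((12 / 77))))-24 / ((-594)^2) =1935320626 / 17224953669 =0.11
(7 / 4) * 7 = 49 / 4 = 12.25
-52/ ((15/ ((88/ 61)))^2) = -402688/ 837225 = -0.48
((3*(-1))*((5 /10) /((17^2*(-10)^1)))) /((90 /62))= 31 /86700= 0.00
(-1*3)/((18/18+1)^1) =-3/2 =-1.50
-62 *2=-124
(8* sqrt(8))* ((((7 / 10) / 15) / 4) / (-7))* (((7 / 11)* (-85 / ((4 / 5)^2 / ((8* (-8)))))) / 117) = -4760* sqrt(2) / 3861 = -1.74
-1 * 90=-90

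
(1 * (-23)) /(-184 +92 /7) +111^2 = 640699 /52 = 12321.13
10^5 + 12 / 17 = 1700012 / 17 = 100000.71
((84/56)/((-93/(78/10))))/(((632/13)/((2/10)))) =-507/979600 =-0.00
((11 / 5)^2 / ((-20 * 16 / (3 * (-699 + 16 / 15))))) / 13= 1266749 / 520000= 2.44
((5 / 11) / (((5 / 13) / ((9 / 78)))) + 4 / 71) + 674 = 1053089 / 1562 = 674.19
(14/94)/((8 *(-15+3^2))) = -7/2256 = -0.00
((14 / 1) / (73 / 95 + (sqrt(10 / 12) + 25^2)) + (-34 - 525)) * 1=-11852753397301 / 21204343099 - 126350 * sqrt(30) / 21204343099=-558.98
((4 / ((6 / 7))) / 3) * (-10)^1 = -140 / 9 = -15.56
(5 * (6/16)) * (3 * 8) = 45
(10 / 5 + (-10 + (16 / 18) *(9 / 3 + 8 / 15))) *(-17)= 11152 / 135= 82.61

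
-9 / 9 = -1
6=6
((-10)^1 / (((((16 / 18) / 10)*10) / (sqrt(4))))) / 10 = -9 / 4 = -2.25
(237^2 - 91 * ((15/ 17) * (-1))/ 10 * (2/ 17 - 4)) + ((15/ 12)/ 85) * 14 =32447783/ 578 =56138.03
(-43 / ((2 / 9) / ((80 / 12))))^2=1664100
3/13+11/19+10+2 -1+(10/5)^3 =4893/247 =19.81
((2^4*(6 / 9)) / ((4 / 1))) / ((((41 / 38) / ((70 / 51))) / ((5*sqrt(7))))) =106400*sqrt(7) / 6273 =44.88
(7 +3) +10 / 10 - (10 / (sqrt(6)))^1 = 11 - 5 *sqrt(6) / 3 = 6.92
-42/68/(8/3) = -63/272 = -0.23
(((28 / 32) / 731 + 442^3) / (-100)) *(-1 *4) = 504979993031 / 146200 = 3454035.52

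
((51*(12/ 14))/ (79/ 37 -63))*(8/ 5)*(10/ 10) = -22644/ 19705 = -1.15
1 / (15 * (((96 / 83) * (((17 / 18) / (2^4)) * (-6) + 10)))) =83 / 13890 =0.01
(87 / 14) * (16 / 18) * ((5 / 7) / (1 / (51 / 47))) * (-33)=-325380 / 2303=-141.29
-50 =-50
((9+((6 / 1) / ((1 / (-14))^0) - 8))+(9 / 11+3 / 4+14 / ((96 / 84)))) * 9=2061 / 11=187.36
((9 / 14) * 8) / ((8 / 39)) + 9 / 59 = 20835 / 826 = 25.22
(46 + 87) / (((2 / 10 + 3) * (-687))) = -665 / 10992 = -0.06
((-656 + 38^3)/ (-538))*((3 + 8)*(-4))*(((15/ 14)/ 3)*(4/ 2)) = 5963760/ 1883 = 3167.16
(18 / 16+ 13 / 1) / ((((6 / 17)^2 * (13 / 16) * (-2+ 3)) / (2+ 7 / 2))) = 359227 / 468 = 767.58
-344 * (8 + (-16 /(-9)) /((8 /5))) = -28208 /9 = -3134.22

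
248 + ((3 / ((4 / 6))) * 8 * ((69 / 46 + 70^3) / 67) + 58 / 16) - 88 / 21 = 2077258195 / 11256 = 184546.75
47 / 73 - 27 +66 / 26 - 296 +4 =-299711 / 949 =-315.82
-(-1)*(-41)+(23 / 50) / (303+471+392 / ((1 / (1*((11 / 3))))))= -13599631 / 331700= -41.00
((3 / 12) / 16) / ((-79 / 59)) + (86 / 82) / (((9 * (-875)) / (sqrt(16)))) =-0.01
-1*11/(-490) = 0.02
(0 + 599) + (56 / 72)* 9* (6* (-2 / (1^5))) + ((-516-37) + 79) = 41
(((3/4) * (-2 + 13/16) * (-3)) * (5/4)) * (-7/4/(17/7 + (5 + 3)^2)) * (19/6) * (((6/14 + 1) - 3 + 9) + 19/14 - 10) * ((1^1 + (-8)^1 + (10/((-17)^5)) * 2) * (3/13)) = -75347703039/137867112448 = -0.55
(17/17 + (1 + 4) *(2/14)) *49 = 84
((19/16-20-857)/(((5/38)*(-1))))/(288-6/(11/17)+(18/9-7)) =2928717/120440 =24.32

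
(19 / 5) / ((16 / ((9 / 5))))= 171 / 400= 0.43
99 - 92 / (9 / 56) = -4261 / 9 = -473.44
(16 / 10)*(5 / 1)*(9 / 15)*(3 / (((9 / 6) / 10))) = 96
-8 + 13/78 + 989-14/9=17633/18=979.61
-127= -127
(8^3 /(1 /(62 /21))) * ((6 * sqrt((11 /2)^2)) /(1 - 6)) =-349184 /35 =-9976.69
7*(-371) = -2597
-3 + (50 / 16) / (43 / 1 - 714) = -16129 / 5368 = -3.00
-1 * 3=-3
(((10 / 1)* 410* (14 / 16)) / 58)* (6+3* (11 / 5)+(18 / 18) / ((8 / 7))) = 773465 / 928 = 833.48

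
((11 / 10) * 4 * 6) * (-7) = -924 / 5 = -184.80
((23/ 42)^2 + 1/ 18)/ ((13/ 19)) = 3971/ 7644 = 0.52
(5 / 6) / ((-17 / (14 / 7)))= -5 / 51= -0.10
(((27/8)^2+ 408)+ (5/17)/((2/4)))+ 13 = 471081/1088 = 432.98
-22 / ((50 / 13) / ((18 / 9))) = -286 / 25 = -11.44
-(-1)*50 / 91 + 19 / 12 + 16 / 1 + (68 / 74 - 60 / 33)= 7659335 / 444444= 17.23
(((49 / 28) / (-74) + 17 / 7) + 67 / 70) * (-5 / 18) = -34831 / 37296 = -0.93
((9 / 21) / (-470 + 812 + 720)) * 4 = 2 / 1239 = 0.00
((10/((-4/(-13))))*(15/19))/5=5.13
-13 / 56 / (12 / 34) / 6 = -221 / 2016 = -0.11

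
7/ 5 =1.40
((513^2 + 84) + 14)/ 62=263267/ 62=4246.24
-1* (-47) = 47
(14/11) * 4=56/11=5.09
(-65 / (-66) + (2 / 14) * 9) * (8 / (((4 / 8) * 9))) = 4.04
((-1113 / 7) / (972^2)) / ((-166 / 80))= 265 / 3267378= 0.00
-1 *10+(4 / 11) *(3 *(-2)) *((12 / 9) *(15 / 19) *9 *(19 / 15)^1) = -398 / 11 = -36.18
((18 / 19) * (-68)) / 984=-51 / 779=-0.07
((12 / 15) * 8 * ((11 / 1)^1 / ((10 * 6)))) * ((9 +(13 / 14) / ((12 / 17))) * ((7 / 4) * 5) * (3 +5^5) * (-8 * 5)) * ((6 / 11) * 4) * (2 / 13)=-4447855.59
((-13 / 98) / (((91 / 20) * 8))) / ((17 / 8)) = -10 / 5831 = -0.00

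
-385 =-385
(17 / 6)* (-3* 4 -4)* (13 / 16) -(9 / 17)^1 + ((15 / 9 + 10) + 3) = -2315 / 102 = -22.70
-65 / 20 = -13 / 4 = -3.25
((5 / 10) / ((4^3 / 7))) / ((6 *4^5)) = 7 / 786432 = 0.00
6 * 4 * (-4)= -96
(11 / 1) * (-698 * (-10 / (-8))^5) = -11996875 / 512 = -23431.40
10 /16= 5 /8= 0.62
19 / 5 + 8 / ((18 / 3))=77 / 15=5.13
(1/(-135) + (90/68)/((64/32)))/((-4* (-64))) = 6007/2350080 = 0.00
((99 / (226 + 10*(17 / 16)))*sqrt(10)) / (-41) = -264*sqrt(10) / 25871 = -0.03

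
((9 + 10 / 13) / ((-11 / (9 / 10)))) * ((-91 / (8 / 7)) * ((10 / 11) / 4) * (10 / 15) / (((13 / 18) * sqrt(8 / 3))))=168021 * sqrt(6) / 50336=8.18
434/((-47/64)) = -27776/47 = -590.98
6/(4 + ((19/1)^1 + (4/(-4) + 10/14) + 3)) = 7/30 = 0.23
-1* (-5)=5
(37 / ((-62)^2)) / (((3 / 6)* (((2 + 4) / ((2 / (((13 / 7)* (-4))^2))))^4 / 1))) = 213297637 / 8322717457234132992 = 0.00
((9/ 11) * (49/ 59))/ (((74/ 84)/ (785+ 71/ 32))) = 233293851/ 384208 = 607.21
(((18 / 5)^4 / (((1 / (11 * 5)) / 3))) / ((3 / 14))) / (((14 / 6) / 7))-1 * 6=48498162 / 125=387985.30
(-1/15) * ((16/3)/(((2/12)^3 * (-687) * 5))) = 128/5725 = 0.02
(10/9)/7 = 10/63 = 0.16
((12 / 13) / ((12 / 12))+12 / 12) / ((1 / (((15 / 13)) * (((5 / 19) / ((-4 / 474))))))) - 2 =-457219 / 6422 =-71.20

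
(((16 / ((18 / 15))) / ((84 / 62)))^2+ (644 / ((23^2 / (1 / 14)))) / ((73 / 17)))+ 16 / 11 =7207591222 / 73303461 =98.33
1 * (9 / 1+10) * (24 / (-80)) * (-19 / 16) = 1083 / 160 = 6.77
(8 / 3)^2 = 64 / 9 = 7.11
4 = 4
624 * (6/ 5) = 3744/ 5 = 748.80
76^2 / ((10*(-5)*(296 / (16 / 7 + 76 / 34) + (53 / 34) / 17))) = -449032016 / 254849825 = -1.76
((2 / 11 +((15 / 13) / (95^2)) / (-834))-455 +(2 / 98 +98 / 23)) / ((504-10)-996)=36434459083017 / 40596227051380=0.90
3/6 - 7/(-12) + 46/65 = 1397/780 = 1.79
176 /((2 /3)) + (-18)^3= -5568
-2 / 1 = -2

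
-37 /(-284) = 37 /284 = 0.13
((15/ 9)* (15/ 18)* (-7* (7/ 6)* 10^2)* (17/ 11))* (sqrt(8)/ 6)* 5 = -2603125* sqrt(2)/ 891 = -4131.73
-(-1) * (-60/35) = -12/7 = -1.71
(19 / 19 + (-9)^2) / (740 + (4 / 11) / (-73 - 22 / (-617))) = 0.11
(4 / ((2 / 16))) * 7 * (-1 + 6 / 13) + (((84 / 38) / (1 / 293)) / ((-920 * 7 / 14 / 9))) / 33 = -75613727 / 624910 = -121.00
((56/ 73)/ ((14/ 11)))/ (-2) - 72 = -5278/ 73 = -72.30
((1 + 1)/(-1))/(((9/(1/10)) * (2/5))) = -1/18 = -0.06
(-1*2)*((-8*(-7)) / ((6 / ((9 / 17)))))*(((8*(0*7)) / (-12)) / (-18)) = 0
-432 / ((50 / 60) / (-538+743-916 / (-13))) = -9281952 / 65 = -142799.26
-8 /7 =-1.14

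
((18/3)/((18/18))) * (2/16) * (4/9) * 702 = 234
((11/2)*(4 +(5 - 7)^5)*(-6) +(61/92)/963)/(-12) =-81862765/1063152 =-77.00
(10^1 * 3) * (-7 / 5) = -42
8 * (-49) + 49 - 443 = -786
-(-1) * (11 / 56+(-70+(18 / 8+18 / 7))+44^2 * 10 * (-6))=-6508599 / 56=-116224.98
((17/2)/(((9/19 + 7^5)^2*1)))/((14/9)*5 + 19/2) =55233/31715566331804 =0.00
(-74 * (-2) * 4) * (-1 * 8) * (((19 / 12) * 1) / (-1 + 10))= -22496 / 27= -833.19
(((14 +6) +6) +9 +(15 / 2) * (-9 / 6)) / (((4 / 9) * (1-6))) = -171 / 16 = -10.69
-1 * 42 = -42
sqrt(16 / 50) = 2* sqrt(2) / 5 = 0.57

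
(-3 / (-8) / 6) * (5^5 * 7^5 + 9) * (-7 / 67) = -91913297 / 268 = -342960.06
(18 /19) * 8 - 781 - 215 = -18780 /19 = -988.42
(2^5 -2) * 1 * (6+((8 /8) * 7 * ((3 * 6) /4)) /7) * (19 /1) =5985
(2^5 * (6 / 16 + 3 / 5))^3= 3796416 / 125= 30371.33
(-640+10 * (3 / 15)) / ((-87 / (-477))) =-3498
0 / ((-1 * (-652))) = 0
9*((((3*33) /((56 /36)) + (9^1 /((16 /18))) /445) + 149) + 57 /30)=9624555 /4984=1931.09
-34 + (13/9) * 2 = -280/9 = -31.11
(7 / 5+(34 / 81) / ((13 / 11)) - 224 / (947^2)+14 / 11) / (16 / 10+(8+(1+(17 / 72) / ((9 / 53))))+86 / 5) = 0.10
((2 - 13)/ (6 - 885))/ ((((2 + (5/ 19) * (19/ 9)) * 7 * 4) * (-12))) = -11/ 754768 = -0.00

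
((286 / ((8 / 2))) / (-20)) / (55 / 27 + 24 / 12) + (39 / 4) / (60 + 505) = -427791 / 492680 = -0.87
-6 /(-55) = 6 /55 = 0.11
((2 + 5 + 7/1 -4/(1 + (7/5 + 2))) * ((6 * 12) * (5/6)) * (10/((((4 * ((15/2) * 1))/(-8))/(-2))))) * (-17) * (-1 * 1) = 783360/11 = 71214.55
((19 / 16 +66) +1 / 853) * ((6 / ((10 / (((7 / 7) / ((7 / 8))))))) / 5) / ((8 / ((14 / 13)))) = 2750973 / 2217800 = 1.24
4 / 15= 0.27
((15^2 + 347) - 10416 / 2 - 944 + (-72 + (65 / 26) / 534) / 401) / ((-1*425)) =2389812331 / 182013900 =13.13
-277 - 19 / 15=-4174 / 15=-278.27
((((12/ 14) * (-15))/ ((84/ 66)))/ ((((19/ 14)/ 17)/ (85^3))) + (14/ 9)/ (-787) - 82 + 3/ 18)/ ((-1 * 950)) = 146416016826607/ 1789874100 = 81802.41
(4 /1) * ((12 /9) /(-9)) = -16 /27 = -0.59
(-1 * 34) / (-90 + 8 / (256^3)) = 71303168 / 188743679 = 0.38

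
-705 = -705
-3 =-3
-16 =-16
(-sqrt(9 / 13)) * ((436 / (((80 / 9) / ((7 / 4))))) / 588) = -981 * sqrt(13) / 29120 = -0.12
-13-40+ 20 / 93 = -4909 / 93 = -52.78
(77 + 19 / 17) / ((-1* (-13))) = 1328 / 221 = 6.01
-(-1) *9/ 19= 9/ 19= 0.47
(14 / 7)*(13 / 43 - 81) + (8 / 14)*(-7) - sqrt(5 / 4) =-166.51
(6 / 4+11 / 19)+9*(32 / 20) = 3131 / 190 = 16.48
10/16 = 5/8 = 0.62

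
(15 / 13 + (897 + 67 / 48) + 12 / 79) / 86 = 44351689 / 4239456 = 10.46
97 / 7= 13.86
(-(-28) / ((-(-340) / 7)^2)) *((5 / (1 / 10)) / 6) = 343 / 3468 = 0.10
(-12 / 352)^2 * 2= 0.00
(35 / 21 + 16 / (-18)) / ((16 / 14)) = 49 / 72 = 0.68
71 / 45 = 1.58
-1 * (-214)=214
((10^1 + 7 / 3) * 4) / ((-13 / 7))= -1036 / 39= -26.56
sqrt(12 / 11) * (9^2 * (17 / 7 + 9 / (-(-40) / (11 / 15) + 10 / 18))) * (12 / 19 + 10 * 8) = 17680.89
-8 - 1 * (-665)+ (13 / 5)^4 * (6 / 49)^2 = 986938821 / 1500625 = 657.69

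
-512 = -512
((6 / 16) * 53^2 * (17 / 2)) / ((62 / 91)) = 13036569 / 992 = 13141.70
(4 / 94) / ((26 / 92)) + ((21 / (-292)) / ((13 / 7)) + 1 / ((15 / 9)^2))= 161891 / 343100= 0.47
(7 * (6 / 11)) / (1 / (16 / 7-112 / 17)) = -3072 / 187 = -16.43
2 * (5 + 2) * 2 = 28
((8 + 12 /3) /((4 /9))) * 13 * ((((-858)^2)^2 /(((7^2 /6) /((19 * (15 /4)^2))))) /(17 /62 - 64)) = -2100742562868077700 /21511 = -97658991347128.34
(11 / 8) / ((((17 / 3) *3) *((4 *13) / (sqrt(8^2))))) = 0.01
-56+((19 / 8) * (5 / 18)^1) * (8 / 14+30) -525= -282659 / 504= -560.83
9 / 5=1.80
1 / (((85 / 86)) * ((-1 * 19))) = -86 / 1615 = -0.05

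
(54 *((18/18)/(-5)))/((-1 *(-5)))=-54/25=-2.16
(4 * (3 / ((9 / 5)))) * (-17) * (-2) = 680 / 3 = 226.67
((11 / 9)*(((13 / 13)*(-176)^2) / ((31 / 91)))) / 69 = 31006976 / 19251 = 1610.67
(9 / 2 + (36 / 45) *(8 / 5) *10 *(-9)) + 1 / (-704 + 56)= -110.70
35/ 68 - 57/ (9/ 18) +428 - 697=-26009/ 68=-382.49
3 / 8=0.38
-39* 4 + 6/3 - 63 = -217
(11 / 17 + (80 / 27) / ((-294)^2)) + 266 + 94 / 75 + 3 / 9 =66512121538 / 247963275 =268.23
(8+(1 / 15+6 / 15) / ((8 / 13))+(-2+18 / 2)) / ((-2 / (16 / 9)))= -1891 / 135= -14.01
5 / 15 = 1 / 3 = 0.33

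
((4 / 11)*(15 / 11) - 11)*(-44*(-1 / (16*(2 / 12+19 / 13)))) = -49569 / 2794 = -17.74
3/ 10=0.30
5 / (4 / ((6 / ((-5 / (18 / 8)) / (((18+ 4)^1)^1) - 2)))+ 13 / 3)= 1485 / 871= 1.70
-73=-73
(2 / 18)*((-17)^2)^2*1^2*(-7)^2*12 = 16370116 / 3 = 5456705.33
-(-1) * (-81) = -81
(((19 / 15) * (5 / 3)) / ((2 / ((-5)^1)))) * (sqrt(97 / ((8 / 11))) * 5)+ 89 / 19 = 89 / 19 - 475 * sqrt(2134) / 72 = -300.08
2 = 2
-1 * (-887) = 887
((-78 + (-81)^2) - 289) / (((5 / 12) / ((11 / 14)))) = 408804 / 35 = 11680.11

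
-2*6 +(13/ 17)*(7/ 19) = -3785/ 323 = -11.72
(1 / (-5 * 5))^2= 1 / 625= 0.00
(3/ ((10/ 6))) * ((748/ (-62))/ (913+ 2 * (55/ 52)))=-2652/ 111755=-0.02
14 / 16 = 0.88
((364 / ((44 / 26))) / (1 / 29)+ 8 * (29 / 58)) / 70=34329 / 385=89.17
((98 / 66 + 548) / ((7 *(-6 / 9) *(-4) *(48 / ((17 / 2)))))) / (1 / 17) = 5240437 / 59136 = 88.62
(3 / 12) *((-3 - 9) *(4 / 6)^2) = -4 / 3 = -1.33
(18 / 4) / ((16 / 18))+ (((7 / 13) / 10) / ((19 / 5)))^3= 1220607749 / 241107568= 5.06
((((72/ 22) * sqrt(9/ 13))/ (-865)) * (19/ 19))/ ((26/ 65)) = -54 * sqrt(13)/ 24739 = -0.01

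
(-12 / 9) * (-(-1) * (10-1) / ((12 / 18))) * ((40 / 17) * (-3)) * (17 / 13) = 2160 / 13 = 166.15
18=18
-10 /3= -3.33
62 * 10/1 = 620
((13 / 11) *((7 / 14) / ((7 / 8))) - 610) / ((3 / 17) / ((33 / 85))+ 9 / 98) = -656852 / 589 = -1115.20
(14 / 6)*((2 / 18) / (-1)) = -7 / 27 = -0.26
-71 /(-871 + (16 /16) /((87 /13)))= 6177 /75764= 0.08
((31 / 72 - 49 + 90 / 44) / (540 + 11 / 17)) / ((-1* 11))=626399 / 80071992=0.01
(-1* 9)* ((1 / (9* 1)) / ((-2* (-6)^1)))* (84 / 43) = -7 / 43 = -0.16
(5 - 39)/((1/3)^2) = -306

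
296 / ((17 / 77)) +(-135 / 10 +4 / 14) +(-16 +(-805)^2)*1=154542085 / 238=649336.49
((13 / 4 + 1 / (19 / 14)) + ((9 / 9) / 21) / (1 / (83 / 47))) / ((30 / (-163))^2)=8113348961 / 67510800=120.18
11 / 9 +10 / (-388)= 2089 / 1746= 1.20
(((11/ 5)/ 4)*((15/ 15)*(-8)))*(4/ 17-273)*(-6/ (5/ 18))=-11017512/ 425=-25923.56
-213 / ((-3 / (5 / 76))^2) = -1775 / 17328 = -0.10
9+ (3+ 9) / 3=13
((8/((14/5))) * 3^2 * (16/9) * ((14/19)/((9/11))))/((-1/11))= -452.87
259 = 259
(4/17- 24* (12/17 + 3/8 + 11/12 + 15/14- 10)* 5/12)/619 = 99311/883932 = 0.11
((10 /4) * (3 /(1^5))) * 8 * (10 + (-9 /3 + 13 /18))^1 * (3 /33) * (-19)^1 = -26410 /33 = -800.30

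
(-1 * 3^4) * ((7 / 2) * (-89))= 50463 / 2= 25231.50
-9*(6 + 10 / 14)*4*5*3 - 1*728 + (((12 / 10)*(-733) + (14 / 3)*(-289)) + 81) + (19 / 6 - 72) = -459887 / 70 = -6569.81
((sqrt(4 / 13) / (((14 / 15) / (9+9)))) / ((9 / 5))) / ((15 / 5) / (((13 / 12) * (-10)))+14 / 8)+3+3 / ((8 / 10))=3000 * sqrt(13) / 2681+27 / 4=10.78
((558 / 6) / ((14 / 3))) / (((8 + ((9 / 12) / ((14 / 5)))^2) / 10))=624960 / 25313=24.69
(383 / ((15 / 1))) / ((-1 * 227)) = -0.11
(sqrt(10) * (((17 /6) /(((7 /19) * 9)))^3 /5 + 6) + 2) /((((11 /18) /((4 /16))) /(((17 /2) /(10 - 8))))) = 153 /44 + 28118048059 * sqrt(10) /2640496320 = 37.15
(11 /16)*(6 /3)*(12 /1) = 33 /2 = 16.50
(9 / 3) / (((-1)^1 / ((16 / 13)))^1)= -48 / 13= -3.69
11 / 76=0.14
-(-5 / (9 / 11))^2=-37.35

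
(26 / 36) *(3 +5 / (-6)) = 169 / 108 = 1.56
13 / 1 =13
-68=-68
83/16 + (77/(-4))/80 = 1583/320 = 4.95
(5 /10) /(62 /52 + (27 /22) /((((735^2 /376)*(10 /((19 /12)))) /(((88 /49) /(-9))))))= 1720616625 /4102916003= 0.42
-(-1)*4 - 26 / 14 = 15 / 7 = 2.14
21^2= 441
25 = 25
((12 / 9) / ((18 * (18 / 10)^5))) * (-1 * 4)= -25000 / 1594323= -0.02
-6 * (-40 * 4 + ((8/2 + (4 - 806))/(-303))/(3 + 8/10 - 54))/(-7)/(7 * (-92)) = 6086235/28570577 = 0.21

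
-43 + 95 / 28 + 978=26275 / 28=938.39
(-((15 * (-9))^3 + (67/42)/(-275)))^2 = 807544719180148954489/133402500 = 6053445169169.61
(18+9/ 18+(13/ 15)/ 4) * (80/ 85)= 4492/ 255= 17.62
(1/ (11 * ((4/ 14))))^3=343/ 10648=0.03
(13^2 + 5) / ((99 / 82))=144.12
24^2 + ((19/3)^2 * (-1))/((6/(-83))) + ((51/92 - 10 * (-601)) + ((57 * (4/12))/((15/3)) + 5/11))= 976242701/136620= 7145.68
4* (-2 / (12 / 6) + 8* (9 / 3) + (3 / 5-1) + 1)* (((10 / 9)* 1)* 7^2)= 46256 / 9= 5139.56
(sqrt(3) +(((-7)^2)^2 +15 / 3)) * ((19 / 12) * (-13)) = -99047 / 2 - 247 * sqrt(3) / 12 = -49559.15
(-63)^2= 3969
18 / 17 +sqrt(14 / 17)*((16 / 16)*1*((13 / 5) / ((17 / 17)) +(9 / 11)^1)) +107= 188*sqrt(238) / 935 +1837 / 17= 111.16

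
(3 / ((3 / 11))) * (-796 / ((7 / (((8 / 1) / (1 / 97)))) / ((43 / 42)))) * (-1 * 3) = 146085104 / 49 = 2981328.65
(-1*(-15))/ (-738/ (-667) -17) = -10005/ 10601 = -0.94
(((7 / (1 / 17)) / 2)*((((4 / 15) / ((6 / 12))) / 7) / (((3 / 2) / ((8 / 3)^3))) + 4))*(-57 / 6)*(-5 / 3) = 3408619 / 729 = 4675.75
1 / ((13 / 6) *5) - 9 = -579 / 65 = -8.91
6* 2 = 12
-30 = -30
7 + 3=10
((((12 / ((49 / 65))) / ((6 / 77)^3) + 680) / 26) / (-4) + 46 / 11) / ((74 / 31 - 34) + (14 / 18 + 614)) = -208015673 / 372264464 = -0.56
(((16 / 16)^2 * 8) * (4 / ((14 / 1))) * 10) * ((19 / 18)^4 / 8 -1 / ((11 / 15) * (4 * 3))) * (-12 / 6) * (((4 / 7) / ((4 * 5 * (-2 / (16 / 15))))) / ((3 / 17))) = 26096428 / 159137055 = 0.16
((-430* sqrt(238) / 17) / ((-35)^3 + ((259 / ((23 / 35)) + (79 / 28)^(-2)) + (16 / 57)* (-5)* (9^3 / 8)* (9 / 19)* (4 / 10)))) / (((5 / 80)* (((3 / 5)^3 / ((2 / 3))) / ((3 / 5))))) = 2228217989000* sqrt(238) / 126372245000931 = 0.27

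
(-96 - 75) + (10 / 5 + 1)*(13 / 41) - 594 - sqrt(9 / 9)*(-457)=-307.05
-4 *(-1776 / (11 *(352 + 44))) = 1.63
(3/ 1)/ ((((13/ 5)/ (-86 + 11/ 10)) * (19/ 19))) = -2547/ 26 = -97.96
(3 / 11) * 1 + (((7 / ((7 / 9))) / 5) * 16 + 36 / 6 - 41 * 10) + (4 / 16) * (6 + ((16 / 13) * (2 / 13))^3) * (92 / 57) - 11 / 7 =-39623631712766 / 105924323505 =-374.07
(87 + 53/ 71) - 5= 5875/ 71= 82.75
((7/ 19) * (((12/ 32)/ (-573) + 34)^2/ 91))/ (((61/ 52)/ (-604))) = -2409.65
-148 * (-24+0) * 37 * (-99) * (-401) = 5217401376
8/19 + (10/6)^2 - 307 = -51950/171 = -303.80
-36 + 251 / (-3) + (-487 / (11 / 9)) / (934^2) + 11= -3128281765 / 28787748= -108.67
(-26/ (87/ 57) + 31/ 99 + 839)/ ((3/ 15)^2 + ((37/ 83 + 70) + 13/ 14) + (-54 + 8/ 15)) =68580136100/ 1496882937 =45.82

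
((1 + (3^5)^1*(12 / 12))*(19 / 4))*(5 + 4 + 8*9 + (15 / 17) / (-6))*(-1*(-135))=430122285 / 34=12650655.44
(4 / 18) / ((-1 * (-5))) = 0.04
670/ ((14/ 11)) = 3685/ 7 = 526.43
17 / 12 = 1.42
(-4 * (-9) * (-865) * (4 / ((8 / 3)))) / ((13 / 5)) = -233550 / 13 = -17965.38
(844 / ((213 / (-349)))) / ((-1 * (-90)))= -147278 / 9585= -15.37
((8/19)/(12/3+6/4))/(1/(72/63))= 128/1463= 0.09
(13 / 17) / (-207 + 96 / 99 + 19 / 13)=-5577 / 1491920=-0.00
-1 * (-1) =1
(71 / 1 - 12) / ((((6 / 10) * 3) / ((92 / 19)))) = 27140 / 171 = 158.71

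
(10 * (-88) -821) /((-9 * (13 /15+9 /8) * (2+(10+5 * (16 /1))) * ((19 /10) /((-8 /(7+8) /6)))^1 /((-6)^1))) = 30240 /104443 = 0.29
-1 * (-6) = 6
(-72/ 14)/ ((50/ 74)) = -1332/ 175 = -7.61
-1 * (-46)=46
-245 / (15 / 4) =-196 / 3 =-65.33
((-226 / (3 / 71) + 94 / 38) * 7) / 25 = -2133131 / 1425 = -1496.93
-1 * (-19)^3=6859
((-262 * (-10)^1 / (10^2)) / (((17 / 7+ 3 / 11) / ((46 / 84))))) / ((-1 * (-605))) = 3013 / 343200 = 0.01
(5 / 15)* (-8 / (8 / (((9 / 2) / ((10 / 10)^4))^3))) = -243 / 8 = -30.38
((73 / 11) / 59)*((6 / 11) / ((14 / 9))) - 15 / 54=-0.24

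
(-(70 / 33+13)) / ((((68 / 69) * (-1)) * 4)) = 11477 / 2992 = 3.84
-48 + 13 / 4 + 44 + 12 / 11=15 / 44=0.34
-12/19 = -0.63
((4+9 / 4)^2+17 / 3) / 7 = 2147 / 336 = 6.39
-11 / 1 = -11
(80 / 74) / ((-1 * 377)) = -0.00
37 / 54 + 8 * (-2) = -827 / 54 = -15.31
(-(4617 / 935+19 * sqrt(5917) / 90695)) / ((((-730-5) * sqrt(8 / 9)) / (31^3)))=566029 * sqrt(2) * (sqrt(5917)+23571) / 88881100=212.98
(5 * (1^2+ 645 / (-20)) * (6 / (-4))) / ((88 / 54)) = 50625 / 352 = 143.82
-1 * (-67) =67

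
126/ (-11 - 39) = -63/ 25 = -2.52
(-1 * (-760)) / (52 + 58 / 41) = 3116 / 219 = 14.23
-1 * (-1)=1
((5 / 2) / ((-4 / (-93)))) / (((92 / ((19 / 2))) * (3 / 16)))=2945 / 92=32.01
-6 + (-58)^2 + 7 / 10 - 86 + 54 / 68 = 278247 / 85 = 3273.49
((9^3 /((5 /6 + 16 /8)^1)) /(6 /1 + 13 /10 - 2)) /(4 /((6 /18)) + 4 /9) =98415 /25228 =3.90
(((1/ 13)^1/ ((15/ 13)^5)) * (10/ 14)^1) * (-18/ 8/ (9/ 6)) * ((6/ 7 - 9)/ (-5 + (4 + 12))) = 542659/ 18191250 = 0.03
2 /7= 0.29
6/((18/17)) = 17/3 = 5.67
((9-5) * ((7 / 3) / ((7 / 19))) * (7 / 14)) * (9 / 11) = 114 / 11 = 10.36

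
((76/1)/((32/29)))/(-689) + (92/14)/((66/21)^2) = 0.57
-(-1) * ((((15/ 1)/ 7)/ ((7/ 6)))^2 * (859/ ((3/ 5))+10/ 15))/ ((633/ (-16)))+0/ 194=-61876800/ 506611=-122.14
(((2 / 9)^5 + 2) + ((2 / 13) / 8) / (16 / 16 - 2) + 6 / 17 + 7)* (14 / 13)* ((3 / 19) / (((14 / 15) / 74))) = 90139693595 / 716290614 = 125.84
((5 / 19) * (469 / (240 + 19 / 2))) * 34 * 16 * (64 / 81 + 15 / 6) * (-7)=-4759562080 / 767961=-6197.66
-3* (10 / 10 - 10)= 27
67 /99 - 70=-6863 /99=-69.32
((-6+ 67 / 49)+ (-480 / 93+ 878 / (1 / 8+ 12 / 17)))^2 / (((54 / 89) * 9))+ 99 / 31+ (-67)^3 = -1432555304452895827 / 14318868607974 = -100046.68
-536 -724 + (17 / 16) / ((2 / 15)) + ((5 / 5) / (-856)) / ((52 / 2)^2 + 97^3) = -3915486062299 / 3127306976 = -1252.03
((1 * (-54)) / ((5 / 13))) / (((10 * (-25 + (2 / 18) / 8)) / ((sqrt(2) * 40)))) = 202176 * sqrt(2) / 8995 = 31.79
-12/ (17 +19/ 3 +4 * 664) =-18/ 4019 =-0.00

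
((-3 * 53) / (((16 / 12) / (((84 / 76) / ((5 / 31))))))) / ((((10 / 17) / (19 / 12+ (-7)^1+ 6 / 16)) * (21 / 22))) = 111528483 / 15200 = 7337.40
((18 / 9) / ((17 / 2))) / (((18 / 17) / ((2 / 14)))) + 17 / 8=1087 / 504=2.16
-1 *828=-828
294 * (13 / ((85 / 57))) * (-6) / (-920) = 326781 / 19550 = 16.72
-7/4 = -1.75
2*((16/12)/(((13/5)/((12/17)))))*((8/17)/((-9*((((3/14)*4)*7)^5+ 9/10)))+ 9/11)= 17133925280/28925635167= 0.59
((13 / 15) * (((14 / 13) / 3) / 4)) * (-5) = -7 / 18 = -0.39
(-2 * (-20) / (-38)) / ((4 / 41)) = -205 / 19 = -10.79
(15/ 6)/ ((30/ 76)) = 19/ 3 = 6.33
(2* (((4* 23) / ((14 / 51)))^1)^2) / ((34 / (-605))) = -195867540 / 49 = -3997296.73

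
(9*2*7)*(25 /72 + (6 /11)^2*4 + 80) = 4972471 /484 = 10273.70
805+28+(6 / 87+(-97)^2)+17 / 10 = 2970693 / 290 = 10243.77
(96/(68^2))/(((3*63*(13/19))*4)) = 0.00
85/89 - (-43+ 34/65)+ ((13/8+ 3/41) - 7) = 72351197/1897480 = 38.13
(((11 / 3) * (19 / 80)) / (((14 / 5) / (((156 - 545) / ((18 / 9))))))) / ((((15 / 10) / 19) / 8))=-1544719 / 252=-6129.84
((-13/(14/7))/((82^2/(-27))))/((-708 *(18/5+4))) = -585/120601664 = -0.00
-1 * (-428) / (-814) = -214 / 407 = -0.53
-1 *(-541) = 541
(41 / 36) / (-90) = -41 / 3240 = -0.01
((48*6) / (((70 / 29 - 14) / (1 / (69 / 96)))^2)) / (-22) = -53824 / 285131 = -0.19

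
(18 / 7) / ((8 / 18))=81 / 14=5.79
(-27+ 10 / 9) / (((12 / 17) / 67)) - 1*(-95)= -255127 / 108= -2362.29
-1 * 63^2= -3969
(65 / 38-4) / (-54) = 29 / 684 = 0.04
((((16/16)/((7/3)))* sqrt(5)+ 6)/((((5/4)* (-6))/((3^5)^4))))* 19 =-264995614476/5- 132497807238* sqrt(5)/35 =-61464097291.02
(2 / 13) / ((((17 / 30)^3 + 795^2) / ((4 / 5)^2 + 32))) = 1762560 / 221840838869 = 0.00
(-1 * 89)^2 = 7921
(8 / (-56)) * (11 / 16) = -0.10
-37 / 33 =-1.12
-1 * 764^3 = -445943744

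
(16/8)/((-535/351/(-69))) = 48438/535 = 90.54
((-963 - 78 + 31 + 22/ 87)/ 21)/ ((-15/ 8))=25.64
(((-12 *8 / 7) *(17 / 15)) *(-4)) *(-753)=-1638528 / 35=-46815.09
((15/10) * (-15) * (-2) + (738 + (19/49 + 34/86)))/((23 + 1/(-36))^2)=2140254576/1441038403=1.49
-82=-82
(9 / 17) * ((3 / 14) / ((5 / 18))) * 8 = 1944 / 595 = 3.27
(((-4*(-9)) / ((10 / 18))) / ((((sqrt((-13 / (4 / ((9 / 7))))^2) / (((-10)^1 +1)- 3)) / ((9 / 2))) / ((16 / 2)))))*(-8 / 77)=696.03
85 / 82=1.04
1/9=0.11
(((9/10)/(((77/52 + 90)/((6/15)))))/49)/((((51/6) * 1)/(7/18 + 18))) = 17212/99064525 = 0.00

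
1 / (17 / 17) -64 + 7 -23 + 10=-69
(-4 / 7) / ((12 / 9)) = -3 / 7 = -0.43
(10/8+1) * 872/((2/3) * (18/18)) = 2943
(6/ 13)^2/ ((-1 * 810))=-2/ 7605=-0.00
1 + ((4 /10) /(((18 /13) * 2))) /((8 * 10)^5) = 294912000013 /294912000000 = 1.00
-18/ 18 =-1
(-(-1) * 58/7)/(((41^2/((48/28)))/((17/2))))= 5916/82369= 0.07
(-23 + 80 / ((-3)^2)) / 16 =-127 / 144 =-0.88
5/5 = 1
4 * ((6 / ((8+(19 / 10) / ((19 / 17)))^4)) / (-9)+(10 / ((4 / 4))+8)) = 19122244696 / 265587843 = 72.00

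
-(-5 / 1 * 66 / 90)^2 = -121 / 9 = -13.44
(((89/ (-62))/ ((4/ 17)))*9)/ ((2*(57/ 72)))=-34.68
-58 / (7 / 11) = -638 / 7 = -91.14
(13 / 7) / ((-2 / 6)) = -39 / 7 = -5.57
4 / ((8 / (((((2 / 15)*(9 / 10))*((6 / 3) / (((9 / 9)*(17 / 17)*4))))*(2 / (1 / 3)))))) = 9 / 50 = 0.18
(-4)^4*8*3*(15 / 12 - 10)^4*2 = 72030000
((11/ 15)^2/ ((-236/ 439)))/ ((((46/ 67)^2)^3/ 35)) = -33635411617045777/ 100617033035520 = -334.29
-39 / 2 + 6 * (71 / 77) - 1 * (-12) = -1.97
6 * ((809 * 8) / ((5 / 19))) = 737808 / 5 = 147561.60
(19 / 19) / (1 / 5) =5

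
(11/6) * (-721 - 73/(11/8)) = -8515/6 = -1419.17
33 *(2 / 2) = 33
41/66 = 0.62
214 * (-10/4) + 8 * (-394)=-3687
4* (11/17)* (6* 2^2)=1056/17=62.12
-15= -15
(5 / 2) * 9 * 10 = 225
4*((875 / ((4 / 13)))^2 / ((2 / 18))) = 1164515625 / 4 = 291128906.25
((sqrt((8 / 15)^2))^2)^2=4096 / 50625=0.08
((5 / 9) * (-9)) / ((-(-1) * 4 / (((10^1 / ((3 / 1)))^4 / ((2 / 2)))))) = -12500 / 81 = -154.32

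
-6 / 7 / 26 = -3 / 91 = -0.03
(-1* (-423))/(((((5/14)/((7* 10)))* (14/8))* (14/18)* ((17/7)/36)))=15349824/17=902930.82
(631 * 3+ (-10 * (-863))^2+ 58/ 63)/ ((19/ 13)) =60998132221/ 1197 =50959174.79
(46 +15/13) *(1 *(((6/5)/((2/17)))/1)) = 31263/65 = 480.97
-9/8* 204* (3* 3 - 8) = -459/2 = -229.50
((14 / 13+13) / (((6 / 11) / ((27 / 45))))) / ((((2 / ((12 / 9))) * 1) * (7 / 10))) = 1342 / 91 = 14.75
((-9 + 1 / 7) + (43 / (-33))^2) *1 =-54575 / 7623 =-7.16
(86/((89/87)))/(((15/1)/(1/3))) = 2494/1335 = 1.87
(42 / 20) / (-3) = -0.70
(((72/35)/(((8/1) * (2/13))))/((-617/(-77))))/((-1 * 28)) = -0.01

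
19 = 19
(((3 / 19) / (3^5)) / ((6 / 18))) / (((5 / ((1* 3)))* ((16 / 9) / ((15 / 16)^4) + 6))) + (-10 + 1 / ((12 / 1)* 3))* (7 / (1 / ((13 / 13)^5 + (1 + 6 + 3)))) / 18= -993267676871 / 23283998856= -42.66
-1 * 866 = -866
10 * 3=30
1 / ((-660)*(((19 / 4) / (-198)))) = 6 / 95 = 0.06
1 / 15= 0.07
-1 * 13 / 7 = -13 / 7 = -1.86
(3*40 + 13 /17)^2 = 4214809 /289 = 14584.11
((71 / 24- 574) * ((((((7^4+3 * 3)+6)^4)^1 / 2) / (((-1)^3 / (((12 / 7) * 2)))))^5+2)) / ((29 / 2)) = 78287761152355332306880880108777284233966192631634360810060971194281162525345 / 2924418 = 26770373165653929194417790000000000000000000000000000000000000000000000.00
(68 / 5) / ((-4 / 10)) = -34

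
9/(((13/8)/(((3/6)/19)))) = 36/247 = 0.15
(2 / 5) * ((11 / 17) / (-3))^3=-2662 / 663255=-0.00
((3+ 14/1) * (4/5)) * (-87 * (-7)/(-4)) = -10353/5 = -2070.60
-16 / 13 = -1.23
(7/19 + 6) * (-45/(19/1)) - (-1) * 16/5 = -21449/1805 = -11.88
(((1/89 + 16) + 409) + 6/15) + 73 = 221793/445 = 498.41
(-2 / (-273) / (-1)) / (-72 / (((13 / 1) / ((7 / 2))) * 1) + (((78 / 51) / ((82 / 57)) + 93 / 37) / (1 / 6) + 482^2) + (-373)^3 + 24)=51578 / 363726389268837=0.00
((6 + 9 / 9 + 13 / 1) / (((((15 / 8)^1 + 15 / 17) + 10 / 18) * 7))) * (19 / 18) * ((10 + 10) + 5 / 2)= 116280 / 5677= 20.48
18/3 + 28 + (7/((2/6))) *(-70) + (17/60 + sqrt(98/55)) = -86143/60 + 7 *sqrt(110)/55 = -1434.38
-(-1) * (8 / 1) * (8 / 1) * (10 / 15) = 128 / 3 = 42.67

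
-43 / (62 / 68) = -1462 / 31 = -47.16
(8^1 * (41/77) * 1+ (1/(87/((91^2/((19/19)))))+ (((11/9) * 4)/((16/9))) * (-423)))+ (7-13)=-28666531/26796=-1069.81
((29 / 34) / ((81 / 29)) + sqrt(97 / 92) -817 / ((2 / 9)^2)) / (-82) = 91124047 / 451656 -sqrt(2231) / 3772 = 201.74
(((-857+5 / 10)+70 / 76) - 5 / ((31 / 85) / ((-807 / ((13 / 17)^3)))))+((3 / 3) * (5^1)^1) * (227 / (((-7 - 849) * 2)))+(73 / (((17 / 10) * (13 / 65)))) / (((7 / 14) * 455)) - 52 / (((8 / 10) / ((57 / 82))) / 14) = 251340107403011919 / 10808860955984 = 23253.15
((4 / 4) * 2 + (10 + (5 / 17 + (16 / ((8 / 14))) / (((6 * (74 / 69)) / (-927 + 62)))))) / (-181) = 2359772 / 113849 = 20.73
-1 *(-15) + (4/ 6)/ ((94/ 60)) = 725/ 47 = 15.43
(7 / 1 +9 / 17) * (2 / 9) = 256 / 153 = 1.67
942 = 942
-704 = -704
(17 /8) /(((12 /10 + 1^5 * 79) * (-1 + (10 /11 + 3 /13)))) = 2431 /12832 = 0.19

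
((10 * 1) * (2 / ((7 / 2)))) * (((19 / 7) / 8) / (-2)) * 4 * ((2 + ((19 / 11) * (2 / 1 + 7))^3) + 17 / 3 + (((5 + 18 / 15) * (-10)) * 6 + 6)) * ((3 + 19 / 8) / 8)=-494934515 / 55902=-8853.61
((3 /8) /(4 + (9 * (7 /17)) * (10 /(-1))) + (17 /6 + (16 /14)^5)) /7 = 1081699625 /1586849712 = 0.68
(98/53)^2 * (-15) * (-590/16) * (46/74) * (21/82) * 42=107763542775/8522506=12644.58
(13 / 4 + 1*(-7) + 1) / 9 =-11 / 36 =-0.31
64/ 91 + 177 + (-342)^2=10659895/ 91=117141.70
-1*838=-838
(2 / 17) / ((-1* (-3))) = 0.04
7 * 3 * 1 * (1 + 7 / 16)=30.19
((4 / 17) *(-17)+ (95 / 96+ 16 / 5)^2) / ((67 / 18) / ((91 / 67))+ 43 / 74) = 10513528207 / 2576768000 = 4.08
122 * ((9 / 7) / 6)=26.14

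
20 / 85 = 4 / 17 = 0.24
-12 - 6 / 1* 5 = -42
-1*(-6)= 6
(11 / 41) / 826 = 11 / 33866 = 0.00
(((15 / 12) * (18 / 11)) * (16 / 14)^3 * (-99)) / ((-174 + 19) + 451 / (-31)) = 44640 / 25039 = 1.78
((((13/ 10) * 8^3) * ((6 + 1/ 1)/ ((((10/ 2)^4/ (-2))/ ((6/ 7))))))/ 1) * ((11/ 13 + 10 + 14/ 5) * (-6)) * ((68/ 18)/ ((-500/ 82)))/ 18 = -36.02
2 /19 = 0.11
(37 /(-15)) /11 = -37 /165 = -0.22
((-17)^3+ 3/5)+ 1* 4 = -24542/5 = -4908.40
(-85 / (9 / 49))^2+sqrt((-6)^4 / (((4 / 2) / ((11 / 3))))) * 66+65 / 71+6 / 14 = 396 * sqrt(66)+8621624933 / 40257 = 217381.73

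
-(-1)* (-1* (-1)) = 1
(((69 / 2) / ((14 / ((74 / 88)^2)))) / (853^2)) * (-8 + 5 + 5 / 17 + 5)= 3683979 / 670517887424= 0.00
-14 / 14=-1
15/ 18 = 5/ 6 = 0.83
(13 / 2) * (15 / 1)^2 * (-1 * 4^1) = -5850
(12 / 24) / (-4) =-1 / 8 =-0.12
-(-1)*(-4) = -4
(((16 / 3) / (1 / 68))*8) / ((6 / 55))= 239360 / 9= 26595.56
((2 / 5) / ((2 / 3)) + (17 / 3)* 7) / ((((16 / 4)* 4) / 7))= 1057 / 60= 17.62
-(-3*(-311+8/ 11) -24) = -9975/ 11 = -906.82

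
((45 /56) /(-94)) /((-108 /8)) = 5 /7896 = 0.00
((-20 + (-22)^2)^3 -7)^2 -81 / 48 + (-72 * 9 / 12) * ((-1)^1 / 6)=159671647035065221 / 16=9979477939691576.31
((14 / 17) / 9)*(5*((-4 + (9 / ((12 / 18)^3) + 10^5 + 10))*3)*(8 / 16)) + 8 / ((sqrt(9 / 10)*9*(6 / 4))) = 16*sqrt(10) / 81 + 28010185 / 408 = 68653.04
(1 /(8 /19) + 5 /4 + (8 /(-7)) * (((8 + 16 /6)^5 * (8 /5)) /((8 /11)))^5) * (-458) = 100398757950170798797967577104449257512975553367 /74137753326262500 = 1354219050965031347557688000000.00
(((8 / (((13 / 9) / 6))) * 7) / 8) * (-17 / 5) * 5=-6426 / 13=-494.31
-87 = -87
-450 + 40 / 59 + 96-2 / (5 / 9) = -105292 / 295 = -356.92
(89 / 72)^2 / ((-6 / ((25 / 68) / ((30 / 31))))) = -1227755 / 12690432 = -0.10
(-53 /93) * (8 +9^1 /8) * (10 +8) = -11607 /124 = -93.60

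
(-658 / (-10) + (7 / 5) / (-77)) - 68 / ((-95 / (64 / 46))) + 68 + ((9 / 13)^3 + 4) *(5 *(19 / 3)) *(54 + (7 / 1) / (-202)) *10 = 1186572098825587 / 15999883185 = 74161.30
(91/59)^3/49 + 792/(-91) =-8.63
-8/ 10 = -4/ 5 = -0.80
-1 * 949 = -949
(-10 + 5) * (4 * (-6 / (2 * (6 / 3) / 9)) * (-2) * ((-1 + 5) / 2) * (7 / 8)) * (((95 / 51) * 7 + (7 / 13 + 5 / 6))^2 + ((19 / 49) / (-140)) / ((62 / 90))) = -29119545377805 / 148378958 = -196251.18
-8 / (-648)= 1 / 81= 0.01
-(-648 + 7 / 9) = 5825 / 9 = 647.22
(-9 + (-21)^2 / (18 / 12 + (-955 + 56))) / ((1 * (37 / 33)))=-562221 / 66415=-8.47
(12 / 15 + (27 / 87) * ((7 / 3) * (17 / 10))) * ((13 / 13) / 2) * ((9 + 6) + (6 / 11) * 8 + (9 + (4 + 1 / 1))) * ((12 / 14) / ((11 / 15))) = 1945467 / 49126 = 39.60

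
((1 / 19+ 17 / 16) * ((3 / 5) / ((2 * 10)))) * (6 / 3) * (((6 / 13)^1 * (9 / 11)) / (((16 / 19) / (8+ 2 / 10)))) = 1125819 / 4576000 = 0.25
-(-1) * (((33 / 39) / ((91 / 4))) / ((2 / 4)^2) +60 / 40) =3901 / 2366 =1.65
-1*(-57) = 57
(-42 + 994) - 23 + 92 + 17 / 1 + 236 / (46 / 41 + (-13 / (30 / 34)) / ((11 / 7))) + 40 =58595746 / 55837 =1049.41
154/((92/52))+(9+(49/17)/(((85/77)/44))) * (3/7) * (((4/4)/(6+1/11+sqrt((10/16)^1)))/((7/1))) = 1692550835426/19165993035 - 43322114 * sqrt(10)/833304045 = 88.15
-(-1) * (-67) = -67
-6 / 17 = -0.35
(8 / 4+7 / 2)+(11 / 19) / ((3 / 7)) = 781 / 114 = 6.85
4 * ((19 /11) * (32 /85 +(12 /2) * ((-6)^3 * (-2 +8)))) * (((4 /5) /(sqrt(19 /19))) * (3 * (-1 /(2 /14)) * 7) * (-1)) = -29535550464 /4675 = -6317764.81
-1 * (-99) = 99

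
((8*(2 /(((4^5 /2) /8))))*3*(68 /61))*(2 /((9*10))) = 17 /915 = 0.02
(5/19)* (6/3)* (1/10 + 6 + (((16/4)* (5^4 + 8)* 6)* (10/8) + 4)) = 190001/19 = 10000.05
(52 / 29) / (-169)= -4 / 377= -0.01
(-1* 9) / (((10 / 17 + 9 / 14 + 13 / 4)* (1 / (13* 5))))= -30940 / 237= -130.55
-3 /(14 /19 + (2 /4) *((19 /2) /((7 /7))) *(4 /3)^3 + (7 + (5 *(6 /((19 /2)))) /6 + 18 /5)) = -7695 /59309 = -0.13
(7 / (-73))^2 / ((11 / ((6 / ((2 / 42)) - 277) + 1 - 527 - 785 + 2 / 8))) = -286503 / 234476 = -1.22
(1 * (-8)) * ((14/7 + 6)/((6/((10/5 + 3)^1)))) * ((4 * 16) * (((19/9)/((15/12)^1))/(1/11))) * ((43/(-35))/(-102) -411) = 1256040214528/48195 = 26061629.10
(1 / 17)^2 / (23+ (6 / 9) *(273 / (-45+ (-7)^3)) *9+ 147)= 194 / 9294529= 0.00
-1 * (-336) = 336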